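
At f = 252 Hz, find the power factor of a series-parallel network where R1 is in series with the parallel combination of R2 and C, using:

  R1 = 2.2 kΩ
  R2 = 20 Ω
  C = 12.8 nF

Step 1 — Angular frequency: ω = 2π·f = 2π·252 = 1583 rad/s.
Step 2 — Component impedances:
  R1: Z = R = 2200 Ω
  R2: Z = R = 20 Ω
  C: Z = 1/(jωC) = -j/(ω·C) = 0 - j4.934e+04 Ω
Step 3 — Parallel branch: R2 || C = 1/(1/R2 + 1/C) = 20 - j0.008107 Ω.
Step 4 — Series with R1: Z_total = R1 + (R2 || C) = 2220 - j0.008107 Ω = 2220∠-0.0° Ω.
Step 5 — Power factor: PF = cos(φ) = Re(Z)/|Z| = 2220/2220 = 1.
Step 6 — Type: Im(Z) = -0.008107 ⇒ leading (phase φ = -0.0°).

PF = 1 (leading, φ = -0.0°)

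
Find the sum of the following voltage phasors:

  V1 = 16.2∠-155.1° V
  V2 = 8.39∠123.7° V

Step 1 — Convert each phasor to rectangular form:
  V1 = 16.2·(cos(-155.1°) + j·sin(-155.1°)) = -14.69 - j6.821 V
  V2 = 8.39·(cos(123.7°) + j·sin(123.7°)) = -4.655 + j6.98 V
Step 2 — Sum components: V_total = -19.35 + j0.1593 V.
Step 3 — Convert to polar: |V_total| = 19.35 V, ∠V_total = 179.5°.

V_total = 19.35∠179.5° V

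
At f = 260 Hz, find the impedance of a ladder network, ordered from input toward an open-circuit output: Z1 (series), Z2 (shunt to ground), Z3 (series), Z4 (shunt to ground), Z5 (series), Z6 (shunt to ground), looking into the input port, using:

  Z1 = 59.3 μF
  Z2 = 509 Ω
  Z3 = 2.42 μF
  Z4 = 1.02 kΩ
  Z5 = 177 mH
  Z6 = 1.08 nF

Step 1 — Angular frequency: ω = 2π·f = 2π·260 = 1634 rad/s.
Step 2 — Component impedances:
  Z1: Z = 1/(jωC) = -j/(ω·C) = 0 - j10.32 Ω
  Z2: Z = R = 509 Ω
  Z3: Z = 1/(jωC) = -j/(ω·C) = 0 - j252.9 Ω
  Z4: Z = R = 1020 Ω
  Z5: Z = jωL = j·1634·0.177 = 0 + j289.2 Ω
  Z6: Z = 1/(jωC) = -j/(ω·C) = 0 - j5.668e+05 Ω
Step 3 — Ladder network (open output): work backward from the far end, alternating series and parallel combinations. Z_in = 344.1 - j37.8 Ω = 346.2∠-6.3° Ω.

Z = 344.1 - j37.8 Ω = 346.2∠-6.3° Ω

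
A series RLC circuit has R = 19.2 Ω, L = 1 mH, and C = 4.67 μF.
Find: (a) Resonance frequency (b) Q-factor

Step 1 — Resonance condition Im(Z)=0 gives ω₀ = 1/√(LC).
Step 2 — ω₀ = 1/√(0.001·4.67e-06) = 1.463e+04 rad/s.
Step 3 — f₀ = ω₀/(2π) = 2329 Hz.
Step 4 — Series Q: Q = ω₀L/R = 1.463e+04·0.001/19.2 = 0.7621.

(a) f₀ = 2329 Hz  (b) Q = 0.7621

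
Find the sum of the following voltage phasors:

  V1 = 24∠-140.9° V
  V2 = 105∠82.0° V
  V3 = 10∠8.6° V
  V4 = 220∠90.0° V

Step 1 — Convert each phasor to rectangular form:
  V1 = 24·(cos(-140.9°) + j·sin(-140.9°)) = -18.63 - j15.14 V
  V2 = 105·(cos(82.0°) + j·sin(82.0°)) = 14.61 + j104 V
  V3 = 10·(cos(8.6°) + j·sin(8.6°)) = 9.888 + j1.495 V
  V4 = 220·(cos(90.0°) + j·sin(90.0°)) = 0 + j220 V
Step 2 — Sum components: V_total = 5.876 + j310.3 V.
Step 3 — Convert to polar: |V_total| = 310.4 V, ∠V_total = 88.9°.

V_total = 310.4∠88.9° V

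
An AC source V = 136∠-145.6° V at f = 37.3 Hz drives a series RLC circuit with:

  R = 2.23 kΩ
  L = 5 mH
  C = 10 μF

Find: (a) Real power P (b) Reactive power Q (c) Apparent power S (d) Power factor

Step 1 — Angular frequency: ω = 2π·f = 2π·37.3 = 234.4 rad/s.
Step 2 — Component impedances:
  R: Z = R = 2230 Ω
  L: Z = jωL = j·234.4·0.005 = 0 + j1.172 Ω
  C: Z = 1/(jωC) = -j/(ω·C) = 0 - j426.7 Ω
Step 3 — Series combination: Z_total = R + L + C = 2230 - j425.5 Ω = 2270∠-10.8° Ω.
Step 4 — Source phasor: V = 136∠-145.6° V = -112.2 - j76.84 V.
Step 5 — Current: I = V / Z = -0.04221 - j0.04251 A = 0.05991∠-134.8° A.
Step 6 — Complex power: S = V·I* = 8.003 - j1.527 VA.
Step 7 — Real power: P = Re(S) = 8.003 W.
Step 8 — Reactive power: Q = Im(S) = -1.527 VAR.
Step 9 — Apparent power: |S| = 8.147 VA.
Step 10 — Power factor: PF = P/|S| = 0.9823 (leading).

(a) P = 8.003 W  (b) Q = -1.527 VAR  (c) S = 8.147 VA  (d) PF = 0.9823 (leading)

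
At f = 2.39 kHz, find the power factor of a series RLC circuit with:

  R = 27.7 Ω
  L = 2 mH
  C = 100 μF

Step 1 — Angular frequency: ω = 2π·f = 2π·2390 = 1.502e+04 rad/s.
Step 2 — Component impedances:
  R: Z = R = 27.7 Ω
  L: Z = jωL = j·1.502e+04·0.002 = 0 + j30.03 Ω
  C: Z = 1/(jωC) = -j/(ω·C) = 0 - j0.6659 Ω
Step 3 — Series combination: Z_total = R + L + C = 27.7 + j29.37 Ω = 40.37∠46.7° Ω.
Step 4 — Power factor: PF = cos(φ) = Re(Z)/|Z| = 27.7/40.3702 = 0.6861.
Step 5 — Type: Im(Z) = 29.37 ⇒ lagging (phase φ = 46.7°).

PF = 0.6861 (lagging, φ = 46.7°)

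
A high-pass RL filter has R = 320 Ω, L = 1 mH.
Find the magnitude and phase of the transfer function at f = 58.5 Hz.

Step 1 — Angular frequency: ω = 2π·58.5 = 367.6 rad/s.
Step 2 — Transfer function: H(jω) = jωL/(R + jωL).
Step 3 — Numerator jωL = j·0.3676; denominator R + jωL = 320 + j0.3676.
Step 4 — H = 1.319e-06 + j0.001149.
Step 5 — Magnitude: |H| = 0.001149 (-58.8 dB); phase: φ = 89.9°.

|H| = 0.001149 (-58.8 dB), φ = 89.9°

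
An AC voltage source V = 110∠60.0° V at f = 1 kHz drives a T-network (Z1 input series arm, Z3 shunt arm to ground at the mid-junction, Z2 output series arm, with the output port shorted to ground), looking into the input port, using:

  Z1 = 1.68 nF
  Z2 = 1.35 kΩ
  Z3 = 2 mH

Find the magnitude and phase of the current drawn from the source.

Step 1 — Angular frequency: ω = 2π·f = 2π·1000 = 6283 rad/s.
Step 2 — Component impedances:
  Z1: Z = 1/(jωC) = -j/(ω·C) = 0 - j9.474e+04 Ω
  Z2: Z = R = 1350 Ω
  Z3: Z = jωL = j·6283·0.002 = 0 + j12.57 Ω
Step 3 — With the output port shorted to ground, the output series arm Z2 runs from the junction to ground; the shunt arm Z3 also runs from the junction to ground. They appear in parallel: Z3 || Z2 = 0.117 + j12.57 Ω.
Step 4 — Series with input arm Z1: Z_in = Z1 + (Z3 || Z2) = 0.117 - j9.472e+04 Ω = 9.472e+04∠-90.0° Ω.
Step 5 — Source phasor: V = 110∠60.0° V = 55 + j95.26 V.
Step 6 — Ohm's law: I = V / Z_total = (55 + j95.26) / (0.117 - j9.472e+04) = -0.001006 + j0.0005806 A.
Step 7 — Convert to polar: |I| = 0.001161 A, ∠I = 150.0°.

I = 0.001161∠150.0° A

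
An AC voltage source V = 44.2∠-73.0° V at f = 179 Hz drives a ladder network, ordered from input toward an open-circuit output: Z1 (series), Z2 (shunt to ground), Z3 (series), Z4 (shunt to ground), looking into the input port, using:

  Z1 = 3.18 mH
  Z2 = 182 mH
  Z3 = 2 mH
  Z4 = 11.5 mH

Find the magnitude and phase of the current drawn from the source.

Step 1 — Angular frequency: ω = 2π·f = 2π·179 = 1125 rad/s.
Step 2 — Component impedances:
  Z1: Z = jωL = j·1125·0.00318 = 0 + j3.577 Ω
  Z2: Z = jωL = j·1125·0.182 = 0 + j204.7 Ω
  Z3: Z = jωL = j·1125·0.002 = 0 + j2.249 Ω
  Z4: Z = jωL = j·1125·0.0115 = 0 + j12.93 Ω
Step 3 — Ladder network (open output): work backward from the far end, alternating series and parallel combinations. Z_in = 0 + j17.71 Ω = 17.71∠90.0° Ω.
Step 4 — Source phasor: V = 44.2∠-73.0° V = 12.92 - j42.27 V.
Step 5 — Ohm's law: I = V / Z_total = (12.92 - j42.27) / (0 + j17.71) = -2.387 - j0.7296 A.
Step 6 — Convert to polar: |I| = 2.496 A, ∠I = -163.0°.

I = 2.496∠-163.0° A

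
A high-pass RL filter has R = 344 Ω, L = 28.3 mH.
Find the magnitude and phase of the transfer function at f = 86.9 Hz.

Step 1 — Angular frequency: ω = 2π·86.9 = 546 rad/s.
Step 2 — Transfer function: H(jω) = jωL/(R + jωL).
Step 3 — Numerator jωL = j·15.45; denominator R + jωL = 344 + j15.45.
Step 4 — H = 0.002014 + j0.04483.
Step 5 — Magnitude: |H| = 0.04487 (-27.0 dB); phase: φ = 87.4°.

|H| = 0.04487 (-27.0 dB), φ = 87.4°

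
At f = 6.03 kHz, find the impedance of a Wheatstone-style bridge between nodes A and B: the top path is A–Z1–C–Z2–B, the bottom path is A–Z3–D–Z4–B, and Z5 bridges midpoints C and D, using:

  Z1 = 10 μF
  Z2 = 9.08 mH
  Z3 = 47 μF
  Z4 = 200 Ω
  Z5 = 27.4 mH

Step 1 — Angular frequency: ω = 2π·f = 2π·6030 = 3.789e+04 rad/s.
Step 2 — Component impedances:
  Z1: Z = 1/(jωC) = -j/(ω·C) = 0 - j2.639 Ω
  Z2: Z = jωL = j·3.789e+04·0.00908 = 0 + j344 Ω
  Z3: Z = 1/(jωC) = -j/(ω·C) = 0 - j0.5616 Ω
  Z4: Z = R = 200 Ω
  Z5: Z = jωL = j·3.789e+04·0.0274 = 0 + j1038 Ω
Step 3 — Bridge requires nodal analysis (the Z5 bridge couples midpoints C and D, so the two paths cannot be reduced to a simple series/parallel combination). Setting node B to ground and injecting 1 A at node A, the 3-node admittance system at A, C, D solves to V_A = Z_AB = 149.3 + j87.03 Ω = 172.8∠30.2° Ω.

Z = 149.3 + j87.03 Ω = 172.8∠30.2° Ω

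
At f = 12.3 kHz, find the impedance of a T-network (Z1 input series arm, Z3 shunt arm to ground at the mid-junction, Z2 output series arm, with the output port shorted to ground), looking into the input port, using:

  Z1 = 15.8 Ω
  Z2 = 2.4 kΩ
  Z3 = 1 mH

Step 1 — Angular frequency: ω = 2π·f = 2π·1.23e+04 = 7.728e+04 rad/s.
Step 2 — Component impedances:
  Z1: Z = R = 15.8 Ω
  Z2: Z = R = 2400 Ω
  Z3: Z = jωL = j·7.728e+04·0.001 = 0 + j77.28 Ω
Step 3 — With the output port shorted to ground, the output series arm Z2 runs from the junction to ground; the shunt arm Z3 also runs from the junction to ground. They appear in parallel: Z3 || Z2 = 2.486 + j77.2 Ω.
Step 4 — Series with input arm Z1: Z_in = Z1 + (Z3 || Z2) = 18.29 + j77.2 Ω = 79.34∠76.7° Ω.

Z = 18.29 + j77.2 Ω = 79.34∠76.7° Ω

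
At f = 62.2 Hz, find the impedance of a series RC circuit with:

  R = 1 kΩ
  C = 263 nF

Step 1 — Angular frequency: ω = 2π·f = 2π·62.2 = 390.8 rad/s.
Step 2 — Component impedances:
  R: Z = R = 1000 Ω
  C: Z = 1/(jωC) = -j/(ω·C) = 0 - j9729 Ω
Step 3 — Series combination: Z_total = R + C = 1000 - j9729 Ω = 9780∠-84.1° Ω.

Z = 1000 - j9729 Ω = 9780∠-84.1° Ω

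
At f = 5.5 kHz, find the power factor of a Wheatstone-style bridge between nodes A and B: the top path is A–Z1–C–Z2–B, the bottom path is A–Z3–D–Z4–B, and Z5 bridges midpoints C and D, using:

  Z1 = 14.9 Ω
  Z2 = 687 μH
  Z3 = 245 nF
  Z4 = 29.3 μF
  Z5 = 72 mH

Step 1 — Angular frequency: ω = 2π·f = 2π·5500 = 3.456e+04 rad/s.
Step 2 — Component impedances:
  Z1: Z = R = 14.9 Ω
  Z2: Z = jωL = j·3.456e+04·0.000687 = 0 + j23.74 Ω
  Z3: Z = 1/(jωC) = -j/(ω·C) = 0 - j118.1 Ω
  Z4: Z = 1/(jωC) = -j/(ω·C) = 0 - j0.9876 Ω
  Z5: Z = jωL = j·3.456e+04·0.072 = 0 + j2488 Ω
Step 3 — Bridge requires nodal analysis (the Z5 bridge couples midpoints C and D, so the two paths cannot be reduced to a simple series/parallel combination). Setting node B to ground and injecting 1 A at node A, the 3-node admittance system at A, C, D solves to V_A = Z_AB = 22.59 + j25.79 Ω = 34.28∠48.8° Ω.
Step 4 — Power factor: PF = cos(φ) = Re(Z)/|Z| = 22.59/34.28 = 0.659.
Step 5 — Type: Im(Z) = 25.79 ⇒ lagging (phase φ = 48.8°).

PF = 0.659 (lagging, φ = 48.8°)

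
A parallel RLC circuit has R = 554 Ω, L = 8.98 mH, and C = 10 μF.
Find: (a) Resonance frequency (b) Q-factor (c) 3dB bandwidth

Step 1 — Resonance: ω₀ = 1/√(LC) = 1/√(0.00898·1e-05) = 3337 rad/s.
Step 2 — f₀ = ω₀/(2π) = 531.1 Hz.
Step 3 — Parallel Q: Q = R/(ω₀L) = 554/(3337·0.00898) = 18.49.
Step 4 — Bandwidth: Δω = ω₀/Q = 180.5 rad/s; BW = Δω/(2π) = 28.73 Hz.

(a) f₀ = 531.1 Hz  (b) Q = 18.49  (c) BW = 28.73 Hz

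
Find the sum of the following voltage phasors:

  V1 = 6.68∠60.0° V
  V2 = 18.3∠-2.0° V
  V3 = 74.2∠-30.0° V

Step 1 — Convert each phasor to rectangular form:
  V1 = 6.68·(cos(60.0°) + j·sin(60.0°)) = 3.34 + j5.785 V
  V2 = 18.3·(cos(-2.0°) + j·sin(-2.0°)) = 18.29 - j0.6387 V
  V3 = 74.2·(cos(-30.0°) + j·sin(-30.0°)) = 64.26 - j37.1 V
Step 2 — Sum components: V_total = 85.89 - j31.95 V.
Step 3 — Convert to polar: |V_total| = 91.64 V, ∠V_total = -20.4°.

V_total = 91.64∠-20.4° V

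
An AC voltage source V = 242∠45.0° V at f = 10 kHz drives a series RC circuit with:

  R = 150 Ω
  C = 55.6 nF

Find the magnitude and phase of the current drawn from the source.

Step 1 — Angular frequency: ω = 2π·f = 2π·1e+04 = 6.283e+04 rad/s.
Step 2 — Component impedances:
  R: Z = R = 150 Ω
  C: Z = 1/(jωC) = -j/(ω·C) = 0 - j286.2 Ω
Step 3 — Series combination: Z_total = R + C = 150 - j286.2 Ω = 323.2∠-62.3° Ω.
Step 4 — Source phasor: V = 242∠45.0° V = 171.1 + j171.1 V.
Step 5 — Ohm's law: I = V / Z_total = (171.1 + j171.1) / (150 - j286.2) = -0.2232 + j0.7148 A.
Step 6 — Convert to polar: |I| = 0.7488 A, ∠I = 107.3°.

I = 0.7488∠107.3° A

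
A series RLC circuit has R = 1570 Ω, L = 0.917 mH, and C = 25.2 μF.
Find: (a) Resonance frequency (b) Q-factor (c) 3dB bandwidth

Step 1 — Resonance: ω₀ = 1/√(LC) = 1/√(0.000917·2.52e-05) = 6578 rad/s.
Step 2 — f₀ = ω₀/(2π) = 1047 Hz.
Step 3 — Series Q: Q = ω₀L/R = 6578·0.000917/1570 = 0.003842.
Step 4 — Bandwidth: Δω = ω₀/Q = 1.712e+06 rad/s; BW = Δω/(2π) = 2.725e+05 Hz.

(a) f₀ = 1047 Hz  (b) Q = 0.003842  (c) BW = 2.725e+05 Hz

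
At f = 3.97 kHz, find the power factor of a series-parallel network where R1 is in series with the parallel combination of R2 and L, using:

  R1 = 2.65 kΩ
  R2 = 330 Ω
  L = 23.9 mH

Step 1 — Angular frequency: ω = 2π·f = 2π·3970 = 2.494e+04 rad/s.
Step 2 — Component impedances:
  R1: Z = R = 2650 Ω
  R2: Z = R = 330 Ω
  L: Z = jωL = j·2.494e+04·0.0239 = 0 + j596.2 Ω
Step 3 — Parallel branch: R2 || L = 1/(1/R2 + 1/L) = 252.6 + j139.8 Ω.
Step 4 — Series with R1: Z_total = R1 + (R2 || L) = 2903 + j139.8 Ω = 2906∠2.8° Ω.
Step 5 — Power factor: PF = cos(φ) = Re(Z)/|Z| = 2902.6/2906 = 0.9988.
Step 6 — Type: Im(Z) = 139.8 ⇒ lagging (phase φ = 2.8°).

PF = 0.9988 (lagging, φ = 2.8°)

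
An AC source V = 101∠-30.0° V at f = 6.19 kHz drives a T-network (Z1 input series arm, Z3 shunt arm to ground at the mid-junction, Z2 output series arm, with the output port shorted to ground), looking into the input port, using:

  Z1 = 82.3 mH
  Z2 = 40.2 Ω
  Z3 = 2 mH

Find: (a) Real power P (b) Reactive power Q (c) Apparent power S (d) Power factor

Step 1 — Angular frequency: ω = 2π·f = 2π·6190 = 3.889e+04 rad/s.
Step 2 — Component impedances:
  Z1: Z = jωL = j·3.889e+04·0.0823 = 0 + j3201 Ω
  Z2: Z = R = 40.2 Ω
  Z3: Z = jωL = j·3.889e+04·0.002 = 0 + j77.79 Ω
Step 3 — With the output port shorted to ground, the output series arm Z2 runs from the junction to ground; the shunt arm Z3 also runs from the junction to ground. They appear in parallel: Z3 || Z2 = 31.73 + j16.4 Ω.
Step 4 — Series with input arm Z1: Z_in = Z1 + (Z3 || Z2) = 31.73 + j3217 Ω = 3217∠89.4° Ω.
Step 5 — Source phasor: V = 101∠-30.0° V = 87.47 - j50.5 V.
Step 6 — Current: I = V / Z = -0.01543 - j0.02734 A = 0.03139∠-119.4° A.
Step 7 — Complex power: S = V·I* = 0.03126 + j3.17 VA.
Step 8 — Real power: P = Re(S) = 0.03126 W.
Step 9 — Reactive power: Q = Im(S) = 3.17 VAR.
Step 10 — Apparent power: |S| = 3.171 VA.
Step 11 — Power factor: PF = P/|S| = 0.009861 (lagging).

(a) P = 0.03126 W  (b) Q = 3.17 VAR  (c) S = 3.171 VA  (d) PF = 0.009861 (lagging)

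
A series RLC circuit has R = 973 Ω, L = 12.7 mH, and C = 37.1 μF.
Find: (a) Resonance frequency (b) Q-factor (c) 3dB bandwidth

Step 1 — Resonance: ω₀ = 1/√(LC) = 1/√(0.0127·3.71e-05) = 1457 rad/s.
Step 2 — f₀ = ω₀/(2π) = 231.9 Hz.
Step 3 — Series Q: Q = ω₀L/R = 1457·0.0127/973 = 0.01902.
Step 4 — Bandwidth: Δω = ω₀/Q = 7.661e+04 rad/s; BW = Δω/(2π) = 1.219e+04 Hz.

(a) f₀ = 231.9 Hz  (b) Q = 0.01902  (c) BW = 1.219e+04 Hz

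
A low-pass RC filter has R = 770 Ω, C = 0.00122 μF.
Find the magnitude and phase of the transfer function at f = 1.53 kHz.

Step 1 — Angular frequency: ω = 2π·1530 = 9613 rad/s.
Step 2 — Transfer function: H(jω) = 1/(1 + jωRC).
Step 3 — Denominator: 1 + jωRC = 1 + j·9613·770·1.22e-09 = 1 + j0.009031.
Step 4 — H = 0.9999 - j0.00903.
Step 5 — Magnitude: |H| = 1 (-0.0 dB); phase: φ = -0.5°.

|H| = 1 (-0.0 dB), φ = -0.5°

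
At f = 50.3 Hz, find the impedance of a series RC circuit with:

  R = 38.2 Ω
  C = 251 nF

Step 1 — Angular frequency: ω = 2π·f = 2π·50.3 = 316 rad/s.
Step 2 — Component impedances:
  R: Z = R = 38.2 Ω
  C: Z = 1/(jωC) = -j/(ω·C) = 0 - j1.261e+04 Ω
Step 3 — Series combination: Z_total = R + C = 38.2 - j1.261e+04 Ω = 1.261e+04∠-89.8° Ω.

Z = 38.2 - j1.261e+04 Ω = 1.261e+04∠-89.8° Ω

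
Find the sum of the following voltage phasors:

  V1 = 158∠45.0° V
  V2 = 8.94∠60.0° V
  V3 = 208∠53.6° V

Step 1 — Convert each phasor to rectangular form:
  V1 = 158·(cos(45.0°) + j·sin(45.0°)) = 111.7 + j111.7 V
  V2 = 8.94·(cos(60.0°) + j·sin(60.0°)) = 4.47 + j7.742 V
  V3 = 208·(cos(53.6°) + j·sin(53.6°)) = 123.4 + j167.4 V
Step 2 — Sum components: V_total = 239.6 + j286.9 V.
Step 3 — Convert to polar: |V_total| = 373.8 V, ∠V_total = 50.1°.

V_total = 373.8∠50.1° V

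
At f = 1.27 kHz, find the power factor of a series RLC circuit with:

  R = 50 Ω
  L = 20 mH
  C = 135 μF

Step 1 — Angular frequency: ω = 2π·f = 2π·1270 = 7980 rad/s.
Step 2 — Component impedances:
  R: Z = R = 50 Ω
  L: Z = jωL = j·7980·0.02 = 0 + j159.6 Ω
  C: Z = 1/(jωC) = -j/(ω·C) = 0 - j0.9283 Ω
Step 3 — Series combination: Z_total = R + L + C = 50 + j158.7 Ω = 166.4∠72.5° Ω.
Step 4 — Power factor: PF = cos(φ) = Re(Z)/|Z| = 50/166.36 = 0.3006.
Step 5 — Type: Im(Z) = 158.7 ⇒ lagging (phase φ = 72.5°).

PF = 0.3006 (lagging, φ = 72.5°)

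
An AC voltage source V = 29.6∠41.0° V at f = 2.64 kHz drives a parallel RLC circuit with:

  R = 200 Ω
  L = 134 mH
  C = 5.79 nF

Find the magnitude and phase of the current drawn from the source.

Step 1 — Angular frequency: ω = 2π·f = 2π·2640 = 1.659e+04 rad/s.
Step 2 — Component impedances:
  R: Z = R = 200 Ω
  L: Z = jωL = j·1.659e+04·0.134 = 0 + j2223 Ω
  C: Z = 1/(jωC) = -j/(ω·C) = 0 - j1.041e+04 Ω
Step 3 — Parallel combination: 1/Z_total = 1/R + 1/L + 1/C; Z_total = 199 + j14.08 Ω = 199.5∠4.0° Ω.
Step 4 — Source phasor: V = 29.6∠41.0° V = 22.34 + j19.42 V.
Step 5 — Ohm's law: I = V / Z_total = (22.34 + j19.42) / (199 + j14.08) = 0.1186 + j0.08919 A.
Step 6 — Convert to polar: |I| = 0.1484 A, ∠I = 37.0°.

I = 0.1484∠37.0° A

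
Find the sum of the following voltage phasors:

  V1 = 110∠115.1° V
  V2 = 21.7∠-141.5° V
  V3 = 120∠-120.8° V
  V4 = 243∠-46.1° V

Step 1 — Convert each phasor to rectangular form:
  V1 = 110·(cos(115.1°) + j·sin(115.1°)) = -46.66 + j99.61 V
  V2 = 21.7·(cos(-141.5°) + j·sin(-141.5°)) = -16.98 - j13.51 V
  V3 = 120·(cos(-120.8°) + j·sin(-120.8°)) = -61.45 - j103.1 V
  V4 = 243·(cos(-46.1°) + j·sin(-46.1°)) = 168.5 - j175.1 V
Step 2 — Sum components: V_total = 43.41 - j192.1 V.
Step 3 — Convert to polar: |V_total| = 196.9 V, ∠V_total = -77.3°.

V_total = 196.9∠-77.3° V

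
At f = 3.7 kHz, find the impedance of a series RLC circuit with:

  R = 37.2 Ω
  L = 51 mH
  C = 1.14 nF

Step 1 — Angular frequency: ω = 2π·f = 2π·3700 = 2.325e+04 rad/s.
Step 2 — Component impedances:
  R: Z = R = 37.2 Ω
  L: Z = jωL = j·2.325e+04·0.051 = 0 + j1186 Ω
  C: Z = 1/(jωC) = -j/(ω·C) = 0 - j3.773e+04 Ω
Step 3 — Series combination: Z_total = R + L + C = 37.2 - j3.655e+04 Ω = 3.655e+04∠-89.9° Ω.

Z = 37.2 - j3.655e+04 Ω = 3.655e+04∠-89.9° Ω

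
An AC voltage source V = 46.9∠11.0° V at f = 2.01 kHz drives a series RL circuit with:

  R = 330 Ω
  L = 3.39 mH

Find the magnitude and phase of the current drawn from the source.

Step 1 — Angular frequency: ω = 2π·f = 2π·2010 = 1.263e+04 rad/s.
Step 2 — Component impedances:
  R: Z = R = 330 Ω
  L: Z = jωL = j·1.263e+04·0.00339 = 0 + j42.81 Ω
Step 3 — Series combination: Z_total = R + L = 330 + j42.81 Ω = 332.8∠7.4° Ω.
Step 4 — Source phasor: V = 46.9∠11.0° V = 46.04 + j8.949 V.
Step 5 — Ohm's law: I = V / Z_total = (46.04 + j8.949) / (330 + j42.81) = 0.1407 + j0.008869 A.
Step 6 — Convert to polar: |I| = 0.1409 A, ∠I = 3.6°.

I = 0.1409∠3.6° A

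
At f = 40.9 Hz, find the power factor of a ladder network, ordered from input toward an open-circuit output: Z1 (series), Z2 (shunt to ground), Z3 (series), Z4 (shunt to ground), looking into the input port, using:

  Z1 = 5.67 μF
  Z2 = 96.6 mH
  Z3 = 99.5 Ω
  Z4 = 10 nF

Step 1 — Angular frequency: ω = 2π·f = 2π·40.9 = 257 rad/s.
Step 2 — Component impedances:
  Z1: Z = 1/(jωC) = -j/(ω·C) = 0 - j686.3 Ω
  Z2: Z = jωL = j·257·0.0966 = 0 + j24.82 Ω
  Z3: Z = R = 99.5 Ω
  Z4: Z = 1/(jωC) = -j/(ω·C) = 0 - j3.891e+05 Ω
Step 3 — Ladder network (open output): work backward from the far end, alternating series and parallel combinations. Z_in = 0 - j661.5 Ω = 661.5∠-90.0° Ω.
Step 4 — Power factor: PF = cos(φ) = Re(Z)/|Z| = 4.0499e-07/661.47 = 6.123e-10.
Step 5 — Type: Im(Z) = -661.5 ⇒ leading (phase φ = -90.0°).

PF = 6.123e-10 (leading, φ = -90.0°)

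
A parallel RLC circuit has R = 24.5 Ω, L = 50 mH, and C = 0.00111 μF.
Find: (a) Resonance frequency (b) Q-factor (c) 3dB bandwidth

Step 1 — Resonance: ω₀ = 1/√(LC) = 1/√(0.05·1.11e-09) = 1.342e+05 rad/s.
Step 2 — f₀ = ω₀/(2π) = 2.136e+04 Hz.
Step 3 — Parallel Q: Q = R/(ω₀L) = 24.5/(1.342e+05·0.05) = 0.00365.
Step 4 — Bandwidth: Δω = ω₀/Q = 3.677e+07 rad/s; BW = Δω/(2π) = 5.852e+06 Hz.

(a) f₀ = 2.136e+04 Hz  (b) Q = 0.00365  (c) BW = 5.852e+06 Hz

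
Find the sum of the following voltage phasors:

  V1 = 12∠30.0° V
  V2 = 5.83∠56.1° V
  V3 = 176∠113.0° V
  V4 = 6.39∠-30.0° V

Step 1 — Convert each phasor to rectangular form:
  V1 = 12·(cos(30.0°) + j·sin(30.0°)) = 10.39 + j6 V
  V2 = 5.83·(cos(56.1°) + j·sin(56.1°)) = 3.252 + j4.839 V
  V3 = 176·(cos(113.0°) + j·sin(113.0°)) = -68.77 + j162 V
  V4 = 6.39·(cos(-30.0°) + j·sin(-30.0°)) = 5.534 - j3.195 V
Step 2 — Sum components: V_total = -49.59 + j169.7 V.
Step 3 — Convert to polar: |V_total| = 176.8 V, ∠V_total = 106.3°.

V_total = 176.8∠106.3° V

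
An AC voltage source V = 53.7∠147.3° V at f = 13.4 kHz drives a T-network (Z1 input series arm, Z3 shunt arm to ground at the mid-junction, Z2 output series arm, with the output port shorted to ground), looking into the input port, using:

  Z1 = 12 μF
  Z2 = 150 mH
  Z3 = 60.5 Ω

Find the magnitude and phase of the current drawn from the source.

Step 1 — Angular frequency: ω = 2π·f = 2π·1.34e+04 = 8.419e+04 rad/s.
Step 2 — Component impedances:
  Z1: Z = 1/(jωC) = -j/(ω·C) = 0 - j0.9898 Ω
  Z2: Z = jωL = j·8.419e+04·0.15 = 0 + j1.263e+04 Ω
  Z3: Z = R = 60.5 Ω
Step 3 — With the output port shorted to ground, the output series arm Z2 runs from the junction to ground; the shunt arm Z3 also runs from the junction to ground. They appear in parallel: Z3 || Z2 = 60.5 + j0.2898 Ω.
Step 4 — Series with input arm Z1: Z_in = Z1 + (Z3 || Z2) = 60.5 - j0.7 Ω = 60.5∠-0.7° Ω.
Step 5 — Source phasor: V = 53.7∠147.3° V = -45.19 + j29.01 V.
Step 6 — Ohm's law: I = V / Z_total = (-45.19 + j29.01) / (60.5 - j0.7) = -0.7524 + j0.4708 A.
Step 7 — Convert to polar: |I| = 0.8876 A, ∠I = 148.0°.

I = 0.8876∠148.0° A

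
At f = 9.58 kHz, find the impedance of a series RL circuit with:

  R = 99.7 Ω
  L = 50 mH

Step 1 — Angular frequency: ω = 2π·f = 2π·9580 = 6.019e+04 rad/s.
Step 2 — Component impedances:
  R: Z = R = 99.7 Ω
  L: Z = jωL = j·6.019e+04·0.05 = 0 + j3010 Ω
Step 3 — Series combination: Z_total = R + L = 99.7 + j3010 Ω = 3011∠88.1° Ω.

Z = 99.7 + j3010 Ω = 3011∠88.1° Ω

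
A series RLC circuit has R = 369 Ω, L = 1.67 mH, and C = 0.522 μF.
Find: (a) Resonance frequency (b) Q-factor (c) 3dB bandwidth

Step 1 — Resonance condition Im(Z)=0 gives ω₀ = 1/√(LC).
Step 2 — ω₀ = 1/√(0.00167·5.22e-07) = 3.387e+04 rad/s.
Step 3 — f₀ = ω₀/(2π) = 5390 Hz.
Step 4 — Series Q: Q = ω₀L/R = 3.387e+04·0.00167/369 = 0.1533.
Step 5 — 3dB bandwidth: Δω = ω₀/Q = 2.21e+05 rad/s; BW = Δω/(2π) = 3.517e+04 Hz.

(a) f₀ = 5390 Hz  (b) Q = 0.1533  (c) BW = 3.517e+04 Hz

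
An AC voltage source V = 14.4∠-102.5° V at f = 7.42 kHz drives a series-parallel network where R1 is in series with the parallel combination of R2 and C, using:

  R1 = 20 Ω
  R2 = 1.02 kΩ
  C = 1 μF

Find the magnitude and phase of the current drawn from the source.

Step 1 — Angular frequency: ω = 2π·f = 2π·7420 = 4.662e+04 rad/s.
Step 2 — Component impedances:
  R1: Z = R = 20 Ω
  R2: Z = R = 1020 Ω
  C: Z = 1/(jωC) = -j/(ω·C) = 0 - j21.45 Ω
Step 3 — Parallel branch: R2 || C = 1/(1/R2 + 1/C) = 0.4509 - j21.44 Ω.
Step 4 — Series with R1: Z_total = R1 + (R2 || C) = 20.45 - j21.44 Ω = 29.63∠-46.4° Ω.
Step 5 — Source phasor: V = 14.4∠-102.5° V = -3.117 - j14.06 V.
Step 6 — Ohm's law: I = V / Z_total = (-3.117 - j14.06) / (20.45 - j21.44) = 0.2707 - j0.4036 A.
Step 7 — Convert to polar: |I| = 0.486 A, ∠I = -56.1°.

I = 0.486∠-56.1° A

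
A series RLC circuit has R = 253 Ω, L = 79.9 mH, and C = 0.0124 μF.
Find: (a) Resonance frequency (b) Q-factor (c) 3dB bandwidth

Step 1 — Resonance condition Im(Z)=0 gives ω₀ = 1/√(LC).
Step 2 — ω₀ = 1/√(0.0799·1.24e-08) = 3.177e+04 rad/s.
Step 3 — f₀ = ω₀/(2π) = 5056 Hz.
Step 4 — Series Q: Q = ω₀L/R = 3.177e+04·0.0799/253 = 10.03.
Step 5 — 3dB bandwidth: Δω = ω₀/Q = 3166 rad/s; BW = Δω/(2π) = 504 Hz.

(a) f₀ = 5056 Hz  (b) Q = 10.03  (c) BW = 504 Hz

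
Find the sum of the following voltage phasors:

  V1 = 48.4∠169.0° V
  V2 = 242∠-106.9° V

Step 1 — Convert each phasor to rectangular form:
  V1 = 48.4·(cos(169.0°) + j·sin(169.0°)) = -47.51 + j9.235 V
  V2 = 242·(cos(-106.9°) + j·sin(-106.9°)) = -70.35 - j231.5 V
Step 2 — Sum components: V_total = -117.9 - j222.3 V.
Step 3 — Convert to polar: |V_total| = 251.6 V, ∠V_total = -117.9°.

V_total = 251.6∠-117.9° V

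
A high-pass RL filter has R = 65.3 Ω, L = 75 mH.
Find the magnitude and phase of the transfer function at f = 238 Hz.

Step 1 — Angular frequency: ω = 2π·238 = 1495 rad/s.
Step 2 — Transfer function: H(jω) = jωL/(R + jωL).
Step 3 — Numerator jωL = j·112.2; denominator R + jωL = 65.3 + j112.2.
Step 4 — H = 0.7468 + j0.4348.
Step 5 — Magnitude: |H| = 0.8642 (-1.3 dB); phase: φ = 30.2°.

|H| = 0.8642 (-1.3 dB), φ = 30.2°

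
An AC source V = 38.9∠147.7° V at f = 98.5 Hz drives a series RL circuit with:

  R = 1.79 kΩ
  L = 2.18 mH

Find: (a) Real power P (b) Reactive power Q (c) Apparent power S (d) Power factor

Step 1 — Angular frequency: ω = 2π·f = 2π·98.5 = 618.9 rad/s.
Step 2 — Component impedances:
  R: Z = R = 1790 Ω
  L: Z = jωL = j·618.9·0.00218 = 0 + j1.349 Ω
Step 3 — Series combination: Z_total = R + L = 1790 + j1.349 Ω = 1790∠0.0° Ω.
Step 4 — Source phasor: V = 38.9∠147.7° V = -32.88 + j20.79 V.
Step 5 — Current: I = V / Z = -0.01836 + j0.01163 A = 0.02173∠147.7° A.
Step 6 — Complex power: S = V·I* = 0.8454 + j0.0006372 VA.
Step 7 — Real power: P = Re(S) = 0.8454 W.
Step 8 — Reactive power: Q = Im(S) = 0.0006372 VAR.
Step 9 — Apparent power: |S| = 0.8454 VA.
Step 10 — Power factor: PF = P/|S| = 1 (lagging).

(a) P = 0.8454 W  (b) Q = 0.0006372 VAR  (c) S = 0.8454 VA  (d) PF = 1 (lagging)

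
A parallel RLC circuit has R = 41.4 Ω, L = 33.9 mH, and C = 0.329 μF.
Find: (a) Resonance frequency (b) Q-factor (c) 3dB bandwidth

Step 1 — Resonance: ω₀ = 1/√(LC) = 1/√(0.0339·3.29e-07) = 9469 rad/s.
Step 2 — f₀ = ω₀/(2π) = 1507 Hz.
Step 3 — Parallel Q: Q = R/(ω₀L) = 41.4/(9469·0.0339) = 0.129.
Step 4 — Bandwidth: Δω = ω₀/Q = 7.342e+04 rad/s; BW = Δω/(2π) = 1.168e+04 Hz.

(a) f₀ = 1507 Hz  (b) Q = 0.129  (c) BW = 1.168e+04 Hz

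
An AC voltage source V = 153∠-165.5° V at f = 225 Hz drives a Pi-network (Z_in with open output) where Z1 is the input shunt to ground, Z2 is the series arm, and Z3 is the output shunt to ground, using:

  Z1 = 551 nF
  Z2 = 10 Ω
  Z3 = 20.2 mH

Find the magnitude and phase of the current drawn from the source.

Step 1 — Angular frequency: ω = 2π·f = 2π·225 = 1414 rad/s.
Step 2 — Component impedances:
  Z1: Z = 1/(jωC) = -j/(ω·C) = 0 - j1284 Ω
  Z2: Z = R = 10 Ω
  Z3: Z = jωL = j·1414·0.0202 = 0 + j28.56 Ω
Step 3 — With open output, the series arm Z2 and the output shunt Z3 appear in series to ground: Z2 + Z3 = 10 + j28.56 Ω.
Step 4 — Parallel with input shunt Z1: Z_in = Z1 || (Z2 + Z3) = 10.46 + j29.12 Ω = 30.94∠70.2° Ω.
Step 5 — Source phasor: V = 153∠-165.5° V = -148.1 - j38.31 V.
Step 6 — Ohm's law: I = V / Z_total = (-148.1 - j38.31) / (10.46 + j29.12) = -2.783 + j4.087 A.
Step 7 — Convert to polar: |I| = 4.944 A, ∠I = 124.3°.

I = 4.944∠124.3° A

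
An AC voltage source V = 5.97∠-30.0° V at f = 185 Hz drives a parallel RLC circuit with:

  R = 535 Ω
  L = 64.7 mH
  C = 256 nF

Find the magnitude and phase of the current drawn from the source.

Step 1 — Angular frequency: ω = 2π·f = 2π·185 = 1162 rad/s.
Step 2 — Component impedances:
  R: Z = R = 535 Ω
  L: Z = jωL = j·1162·0.0647 = 0 + j75.21 Ω
  C: Z = 1/(jωC) = -j/(ω·C) = 0 - j3361 Ω
Step 3 — Parallel combination: 1/Z_total = 1/R + 1/L + 1/C; Z_total = 10.84 + j75.37 Ω = 76.15∠81.8° Ω.
Step 4 — Source phasor: V = 5.97∠-30.0° V = 5.17 - j2.985 V.
Step 5 — Ohm's law: I = V / Z_total = (5.17 - j2.985) / (10.84 + j75.37) = -0.02914 - j0.07279 A.
Step 6 — Convert to polar: |I| = 0.0784 A, ∠I = -111.8°.

I = 0.0784∠-111.8° A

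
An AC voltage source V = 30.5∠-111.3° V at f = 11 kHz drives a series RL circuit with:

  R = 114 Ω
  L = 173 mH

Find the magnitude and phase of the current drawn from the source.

Step 1 — Angular frequency: ω = 2π·f = 2π·1.1e+04 = 6.912e+04 rad/s.
Step 2 — Component impedances:
  R: Z = R = 114 Ω
  L: Z = jωL = j·6.912e+04·0.173 = 0 + j1.196e+04 Ω
Step 3 — Series combination: Z_total = R + L = 114 + j1.196e+04 Ω = 1.196e+04∠89.5° Ω.
Step 4 — Source phasor: V = 30.5∠-111.3° V = -11.08 - j28.42 V.
Step 5 — Ohm's law: I = V / Z_total = (-11.08 - j28.42) / (114 + j1.196e+04) = -0.002385 + j0.0009039 A.
Step 6 — Convert to polar: |I| = 0.002551 A, ∠I = 159.2°.

I = 0.002551∠159.2° A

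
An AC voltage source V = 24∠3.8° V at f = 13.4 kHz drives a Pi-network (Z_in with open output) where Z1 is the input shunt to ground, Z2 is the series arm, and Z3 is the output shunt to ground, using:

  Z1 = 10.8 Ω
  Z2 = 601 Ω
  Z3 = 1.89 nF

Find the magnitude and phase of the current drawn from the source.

Step 1 — Angular frequency: ω = 2π·f = 2π·1.34e+04 = 8.419e+04 rad/s.
Step 2 — Component impedances:
  Z1: Z = R = 10.8 Ω
  Z2: Z = R = 601 Ω
  Z3: Z = 1/(jωC) = -j/(ω·C) = 0 - j6284 Ω
Step 3 — With open output, the series arm Z2 and the output shunt Z3 appear in series to ground: Z2 + Z3 = 601 - j6284 Ω.
Step 4 — Parallel with input shunt Z1: Z_in = Z1 || (Z2 + Z3) = 10.8 - j0.01839 Ω = 10.8∠-0.1° Ω.
Step 5 — Source phasor: V = 24∠3.8° V = 23.95 + j1.591 V.
Step 6 — Ohm's law: I = V / Z_total = (23.95 + j1.591) / (10.8 - j0.01839) = 2.217 + j0.1511 A.
Step 7 — Convert to polar: |I| = 2.223 A, ∠I = 3.9°.

I = 2.223∠3.9° A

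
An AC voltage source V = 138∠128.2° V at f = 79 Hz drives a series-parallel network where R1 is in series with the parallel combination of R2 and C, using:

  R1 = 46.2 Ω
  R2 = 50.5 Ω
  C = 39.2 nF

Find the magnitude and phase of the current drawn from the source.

Step 1 — Angular frequency: ω = 2π·f = 2π·79 = 496.4 rad/s.
Step 2 — Component impedances:
  R1: Z = R = 46.2 Ω
  R2: Z = R = 50.5 Ω
  C: Z = 1/(jωC) = -j/(ω·C) = 0 - j5.139e+04 Ω
Step 3 — Parallel branch: R2 || C = 1/(1/R2 + 1/C) = 50.5 - j0.04962 Ω.
Step 4 — Series with R1: Z_total = R1 + (R2 || C) = 96.7 - j0.04962 Ω = 96.7∠-0.0° Ω.
Step 5 — Source phasor: V = 138∠128.2° V = -85.34 + j108.4 V.
Step 6 — Ohm's law: I = V / Z_total = (-85.34 + j108.4) / (96.7 - j0.04962) = -0.8831 + j1.121 A.
Step 7 — Convert to polar: |I| = 1.427 A, ∠I = 128.2°.

I = 1.427∠128.2° A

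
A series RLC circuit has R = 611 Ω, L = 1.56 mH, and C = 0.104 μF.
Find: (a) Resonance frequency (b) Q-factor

Step 1 — Resonance condition Im(Z)=0 gives ω₀ = 1/√(LC).
Step 2 — ω₀ = 1/√(0.00156·1.04e-07) = 7.851e+04 rad/s.
Step 3 — f₀ = ω₀/(2π) = 1.25e+04 Hz.
Step 4 — Series Q: Q = ω₀L/R = 7.851e+04·0.00156/611 = 0.2004.

(a) f₀ = 1.25e+04 Hz  (b) Q = 0.2004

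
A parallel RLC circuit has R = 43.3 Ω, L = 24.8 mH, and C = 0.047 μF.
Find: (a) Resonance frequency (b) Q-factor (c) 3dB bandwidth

Step 1 — Resonance: ω₀ = 1/√(LC) = 1/√(0.0248·4.7e-08) = 2.929e+04 rad/s.
Step 2 — f₀ = ω₀/(2π) = 4662 Hz.
Step 3 — Parallel Q: Q = R/(ω₀L) = 43.3/(2.929e+04·0.0248) = 0.05961.
Step 4 — Bandwidth: Δω = ω₀/Q = 4.914e+05 rad/s; BW = Δω/(2π) = 7.82e+04 Hz.

(a) f₀ = 4662 Hz  (b) Q = 0.05961  (c) BW = 7.82e+04 Hz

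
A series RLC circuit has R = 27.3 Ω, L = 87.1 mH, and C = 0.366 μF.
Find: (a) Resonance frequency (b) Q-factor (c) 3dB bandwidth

Step 1 — Resonance: ω₀ = 1/√(LC) = 1/√(0.0871·3.66e-07) = 5601 rad/s.
Step 2 — f₀ = ω₀/(2π) = 891.4 Hz.
Step 3 — Series Q: Q = ω₀L/R = 5601·0.0871/27.3 = 17.87.
Step 4 — Bandwidth: Δω = ω₀/Q = 313.4 rad/s; BW = Δω/(2π) = 49.88 Hz.

(a) f₀ = 891.4 Hz  (b) Q = 17.87  (c) BW = 49.88 Hz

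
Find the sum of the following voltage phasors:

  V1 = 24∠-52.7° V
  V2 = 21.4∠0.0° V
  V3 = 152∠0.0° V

Step 1 — Convert each phasor to rectangular form:
  V1 = 24·(cos(-52.7°) + j·sin(-52.7°)) = 14.54 - j19.09 V
  V2 = 21.4·(cos(0.0°) + j·sin(0.0°)) = 21.4 V
  V3 = 152·(cos(0.0°) + j·sin(0.0°)) = 152 V
Step 2 — Sum components: V_total = 187.9 - j19.09 V.
Step 3 — Convert to polar: |V_total| = 188.9 V, ∠V_total = -5.8°.

V_total = 188.9∠-5.8° V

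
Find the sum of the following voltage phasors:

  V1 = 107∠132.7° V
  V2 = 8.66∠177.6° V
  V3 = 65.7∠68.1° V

Step 1 — Convert each phasor to rectangular form:
  V1 = 107·(cos(132.7°) + j·sin(132.7°)) = -72.56 + j78.64 V
  V2 = 8.66·(cos(177.6°) + j·sin(177.6°)) = -8.652 + j0.3626 V
  V3 = 65.7·(cos(68.1°) + j·sin(68.1°)) = 24.51 + j60.96 V
Step 2 — Sum components: V_total = -56.71 + j140 V.
Step 3 — Convert to polar: |V_total| = 151 V, ∠V_total = 112.1°.

V_total = 151∠112.1° V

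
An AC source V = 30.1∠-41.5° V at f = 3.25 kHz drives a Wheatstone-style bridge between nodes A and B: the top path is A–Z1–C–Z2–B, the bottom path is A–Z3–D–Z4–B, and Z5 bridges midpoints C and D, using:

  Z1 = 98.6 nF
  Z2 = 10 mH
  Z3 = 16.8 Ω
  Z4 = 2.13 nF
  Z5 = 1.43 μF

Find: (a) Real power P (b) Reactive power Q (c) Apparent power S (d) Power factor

Step 1 — Angular frequency: ω = 2π·f = 2π·3250 = 2.042e+04 rad/s.
Step 2 — Component impedances:
  Z1: Z = 1/(jωC) = -j/(ω·C) = 0 - j496.7 Ω
  Z2: Z = jωL = j·2.042e+04·0.01 = 0 + j204.2 Ω
  Z3: Z = R = 16.8 Ω
  Z4: Z = 1/(jωC) = -j/(ω·C) = 0 - j2.299e+04 Ω
  Z5: Z = 1/(jωC) = -j/(ω·C) = 0 - j34.25 Ω
Step 3 — Bridge requires nodal analysis (the Z5 bridge couples midpoints C and D, so the two paths cannot be reduced to a simple series/parallel combination). Setting node B to ground and injecting 1 A at node A, the 3-node admittance system at A, C, D solves to V_A = Z_AB = 14.67 + j173 Ω = 173.6∠85.2° Ω.
Step 4 — Source phasor: V = 30.1∠-41.5° V = 22.54 - j19.94 V.
Step 5 — Current: I = V / Z = -0.1035 - j0.1391 A = 0.1734∠-126.7° A.
Step 6 — Complex power: S = V·I* = 0.441 + j5.2 VA.
Step 7 — Real power: P = Re(S) = 0.441 W.
Step 8 — Reactive power: Q = Im(S) = 5.2 VAR.
Step 9 — Apparent power: |S| = 5.218 VA.
Step 10 — Power factor: PF = P/|S| = 0.08451 (lagging).

(a) P = 0.441 W  (b) Q = 5.2 VAR  (c) S = 5.218 VA  (d) PF = 0.08451 (lagging)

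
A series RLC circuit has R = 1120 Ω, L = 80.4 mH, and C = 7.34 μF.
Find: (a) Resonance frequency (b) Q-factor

Step 1 — Resonance condition Im(Z)=0 gives ω₀ = 1/√(LC).
Step 2 — ω₀ = 1/√(0.0804·7.34e-06) = 1302 rad/s.
Step 3 — f₀ = ω₀/(2π) = 207.2 Hz.
Step 4 — Series Q: Q = ω₀L/R = 1302·0.0804/1120 = 0.09345.

(a) f₀ = 207.2 Hz  (b) Q = 0.09345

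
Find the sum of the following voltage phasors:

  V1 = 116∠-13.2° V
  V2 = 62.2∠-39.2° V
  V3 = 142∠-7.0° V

Step 1 — Convert each phasor to rectangular form:
  V1 = 116·(cos(-13.2°) + j·sin(-13.2°)) = 112.9 - j26.49 V
  V2 = 62.2·(cos(-39.2°) + j·sin(-39.2°)) = 48.2 - j39.31 V
  V3 = 142·(cos(-7.0°) + j·sin(-7.0°)) = 140.9 - j17.31 V
Step 2 — Sum components: V_total = 302.1 - j83.11 V.
Step 3 — Convert to polar: |V_total| = 313.3 V, ∠V_total = -15.4°.

V_total = 313.3∠-15.4° V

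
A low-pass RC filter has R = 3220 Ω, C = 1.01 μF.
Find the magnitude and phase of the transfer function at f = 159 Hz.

Step 1 — Angular frequency: ω = 2π·159 = 999 rad/s.
Step 2 — Transfer function: H(jω) = 1/(1 + jωRC).
Step 3 — Denominator: 1 + jωRC = 1 + j·999·3220·1.01e-06 = 1 + j3.249.
Step 4 — H = 0.08653 - j0.2812.
Step 5 — Magnitude: |H| = 0.2942 (-10.6 dB); phase: φ = -72.9°.

|H| = 0.2942 (-10.6 dB), φ = -72.9°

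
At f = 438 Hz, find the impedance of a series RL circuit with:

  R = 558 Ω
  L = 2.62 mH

Step 1 — Angular frequency: ω = 2π·f = 2π·438 = 2752 rad/s.
Step 2 — Component impedances:
  R: Z = R = 558 Ω
  L: Z = jωL = j·2752·0.00262 = 0 + j7.21 Ω
Step 3 — Series combination: Z_total = R + L = 558 + j7.21 Ω = 558∠0.7° Ω.

Z = 558 + j7.21 Ω = 558∠0.7° Ω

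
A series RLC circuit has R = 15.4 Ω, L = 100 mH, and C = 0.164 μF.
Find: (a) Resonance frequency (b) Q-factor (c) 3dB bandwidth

Step 1 — Resonance condition Im(Z)=0 gives ω₀ = 1/√(LC).
Step 2 — ω₀ = 1/√(0.1·1.64e-07) = 7809 rad/s.
Step 3 — f₀ = ω₀/(2π) = 1243 Hz.
Step 4 — Series Q: Q = ω₀L/R = 7809·0.1/15.4 = 50.71.
Step 5 — 3dB bandwidth: Δω = ω₀/Q = 154 rad/s; BW = Δω/(2π) = 24.51 Hz.

(a) f₀ = 1243 Hz  (b) Q = 50.71  (c) BW = 24.51 Hz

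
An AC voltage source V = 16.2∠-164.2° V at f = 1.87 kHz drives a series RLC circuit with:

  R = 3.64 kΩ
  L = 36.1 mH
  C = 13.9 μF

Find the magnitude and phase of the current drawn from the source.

Step 1 — Angular frequency: ω = 2π·f = 2π·1870 = 1.175e+04 rad/s.
Step 2 — Component impedances:
  R: Z = R = 3640 Ω
  L: Z = jωL = j·1.175e+04·0.0361 = 0 + j424.2 Ω
  C: Z = 1/(jωC) = -j/(ω·C) = 0 - j6.123 Ω
Step 3 — Series combination: Z_total = R + L + C = 3640 + j418 Ω = 3664∠6.6° Ω.
Step 4 — Source phasor: V = 16.2∠-164.2° V = -15.59 - j4.411 V.
Step 5 — Ohm's law: I = V / Z_total = (-15.59 - j4.411) / (3640 + j418) = -0.004364 - j0.0007106 A.
Step 6 — Convert to polar: |I| = 0.004421 A, ∠I = -170.8°.

I = 0.004421∠-170.8° A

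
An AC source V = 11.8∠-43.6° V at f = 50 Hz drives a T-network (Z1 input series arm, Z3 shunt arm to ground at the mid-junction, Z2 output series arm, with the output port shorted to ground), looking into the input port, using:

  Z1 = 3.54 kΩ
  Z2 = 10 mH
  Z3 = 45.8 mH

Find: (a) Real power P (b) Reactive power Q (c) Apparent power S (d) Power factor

Step 1 — Angular frequency: ω = 2π·f = 2π·50 = 314.2 rad/s.
Step 2 — Component impedances:
  Z1: Z = R = 3540 Ω
  Z2: Z = jωL = j·314.2·0.01 = 0 + j3.142 Ω
  Z3: Z = jωL = j·314.2·0.0458 = 0 + j14.39 Ω
Step 3 — With the output port shorted to ground, the output series arm Z2 runs from the junction to ground; the shunt arm Z3 also runs from the junction to ground. They appear in parallel: Z3 || Z2 = 0 + j2.579 Ω.
Step 4 — Series with input arm Z1: Z_in = Z1 + (Z3 || Z2) = 3540 + j2.579 Ω = 3540∠0.0° Ω.
Step 5 — Source phasor: V = 11.8∠-43.6° V = 8.545 - j8.138 V.
Step 6 — Current: I = V / Z = 0.002412 - j0.0023 A = 0.003333∠-43.6° A.
Step 7 — Complex power: S = V·I* = 0.03933 + j2.865e-05 VA.
Step 8 — Real power: P = Re(S) = 0.03933 W.
Step 9 — Reactive power: Q = Im(S) = 2.865e-05 VAR.
Step 10 — Apparent power: |S| = 0.03933 VA.
Step 11 — Power factor: PF = P/|S| = 1 (lagging).

(a) P = 0.03933 W  (b) Q = 2.865e-05 VAR  (c) S = 0.03933 VA  (d) PF = 1 (lagging)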